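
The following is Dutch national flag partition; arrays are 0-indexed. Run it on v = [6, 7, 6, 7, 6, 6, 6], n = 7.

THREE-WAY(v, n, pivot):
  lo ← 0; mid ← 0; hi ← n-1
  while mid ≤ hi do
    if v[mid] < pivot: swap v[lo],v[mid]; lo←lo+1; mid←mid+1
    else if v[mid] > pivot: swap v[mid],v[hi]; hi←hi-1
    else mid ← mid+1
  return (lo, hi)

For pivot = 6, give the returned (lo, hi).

pivot = 6; lo=0, mid=0, hi=6
v[mid]=6=6: mid=1
v[mid]=7>6: swap v[1],v[6]; hi=5 → [6, 6, 6, 7, 6, 6, 7]
v[mid]=6=6: mid=2
v[mid]=6=6: mid=3
v[mid]=7>6: swap v[3],v[5]; hi=4 → [6, 6, 6, 6, 6, 7, 7]
v[mid]=6=6: mid=4
v[mid]=6=6: mid=5
end: lo=0, hi=4; v = [6, 6, 6, 6, 6, 7, 7]

(0, 4)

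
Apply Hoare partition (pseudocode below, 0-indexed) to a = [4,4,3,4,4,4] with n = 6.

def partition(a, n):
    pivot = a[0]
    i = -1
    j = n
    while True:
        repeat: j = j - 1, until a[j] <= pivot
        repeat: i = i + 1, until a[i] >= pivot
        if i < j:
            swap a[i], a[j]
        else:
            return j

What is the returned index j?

3

pivot=4
j stops at 5 (4), i stops at 0 (4); swap ⇒ [4,4,3,4,4,4]
j stops at 4 (4), i stops at 1 (4); swap ⇒ [4,4,3,4,4,4]
j stops at 3, i stops at 3; i≥j ⇒ return 3. a=[4,4,3,4,4,4]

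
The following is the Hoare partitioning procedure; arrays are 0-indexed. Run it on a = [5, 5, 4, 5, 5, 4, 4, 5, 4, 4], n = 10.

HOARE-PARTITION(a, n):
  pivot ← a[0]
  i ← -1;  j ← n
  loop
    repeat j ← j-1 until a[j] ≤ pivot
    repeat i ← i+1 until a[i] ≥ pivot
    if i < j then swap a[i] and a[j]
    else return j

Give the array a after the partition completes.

pivot = a[0] = 5; i = -1, j = 10
j→9 (a[9]=4≤5), i→0 (a[0]=5≥5); i<j, swap → [4, 5, 4, 5, 5, 4, 4, 5, 4, 5]
j→8 (a[8]=4≤5), i→1 (a[1]=5≥5); i<j, swap → [4, 4, 4, 5, 5, 4, 4, 5, 5, 5]
j→7 (a[7]=5≤5), i→3 (a[3]=5≥5); i<j, swap → [4, 4, 4, 5, 5, 4, 4, 5, 5, 5]
j→6 (a[6]=4≤5), i→4 (a[4]=5≥5); i<j, swap → [4, 4, 4, 5, 4, 4, 5, 5, 5, 5]
j→5, i→6; i≥j, return j=5. a = [4, 4, 4, 5, 4, 4, 5, 5, 5, 5]

[4, 4, 4, 5, 4, 4, 5, 5, 5, 5]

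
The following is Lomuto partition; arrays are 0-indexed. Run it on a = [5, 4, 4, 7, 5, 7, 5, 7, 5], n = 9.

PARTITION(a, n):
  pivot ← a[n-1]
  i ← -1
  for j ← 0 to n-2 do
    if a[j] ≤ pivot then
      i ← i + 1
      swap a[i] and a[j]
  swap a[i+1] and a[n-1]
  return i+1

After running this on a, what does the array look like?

[5, 4, 4, 5, 5, 5, 7, 7, 7]

pivot = a[8] = 5; i = -1
j=0: a[0]=5 ≤ 5 → i=0, swap a[0],a[0] (no change) → [5, 4, 4, 7, 5, 7, 5, 7, 5]
j=1: a[1]=4 ≤ 5 → i=1, swap a[1],a[1] (no change) → [5, 4, 4, 7, 5, 7, 5, 7, 5]
j=2: a[2]=4 ≤ 5 → i=2, swap a[2],a[2] (no change) → [5, 4, 4, 7, 5, 7, 5, 7, 5]
j=3: a[3]=7 > 5 → no swap
j=4: a[4]=5 ≤ 5 → i=3, swap a[3],a[4] → [5, 4, 4, 5, 7, 7, 5, 7, 5]
j=5: a[5]=7 > 5 → no swap
j=6: a[6]=5 ≤ 5 → i=4, swap a[4],a[6] → [5, 4, 4, 5, 5, 7, 7, 7, 5]
j=7: a[7]=7 > 5 → no swap
final swap a[5],a[8] → [5, 4, 4, 5, 5, 5, 7, 7, 7]; return 5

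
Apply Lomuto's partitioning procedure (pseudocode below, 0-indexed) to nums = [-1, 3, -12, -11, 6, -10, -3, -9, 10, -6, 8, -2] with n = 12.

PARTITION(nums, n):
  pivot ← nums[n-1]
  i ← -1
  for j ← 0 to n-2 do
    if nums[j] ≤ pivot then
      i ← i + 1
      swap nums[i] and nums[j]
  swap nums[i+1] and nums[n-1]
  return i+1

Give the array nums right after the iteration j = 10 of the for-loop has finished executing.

[-12, -11, -10, -3, -9, -6, 3, 6, 10, -1, 8, -2]

pivot = nums[11] = -2; i = -1
j=0: nums[0]=-1 > -2 → no swap
j=1: nums[1]=3 > -2 → no swap
j=2: nums[2]=-12 ≤ -2 → i=0, swap nums[0],nums[2] → [-12, 3, -1, -11, 6, -10, -3, -9, 10, -6, 8, -2]
j=3: nums[3]=-11 ≤ -2 → i=1, swap nums[1],nums[3] → [-12, -11, -1, 3, 6, -10, -3, -9, 10, -6, 8, -2]
j=4: nums[4]=6 > -2 → no swap
j=5: nums[5]=-10 ≤ -2 → i=2, swap nums[2],nums[5] → [-12, -11, -10, 3, 6, -1, -3, -9, 10, -6, 8, -2]
j=6: nums[6]=-3 ≤ -2 → i=3, swap nums[3],nums[6] → [-12, -11, -10, -3, 6, -1, 3, -9, 10, -6, 8, -2]
j=7: nums[7]=-9 ≤ -2 → i=4, swap nums[4],nums[7] → [-12, -11, -10, -3, -9, -1, 3, 6, 10, -6, 8, -2]
j=8: nums[8]=10 > -2 → no swap
j=9: nums[9]=-6 ≤ -2 → i=5, swap nums[5],nums[9] → [-12, -11, -10, -3, -9, -6, 3, 6, 10, -1, 8, -2]
j=10: nums[10]=8 > -2 → no swap
(after j=10) nums = [-12, -11, -10, -3, -9, -6, 3, 6, 10, -1, 8, -2]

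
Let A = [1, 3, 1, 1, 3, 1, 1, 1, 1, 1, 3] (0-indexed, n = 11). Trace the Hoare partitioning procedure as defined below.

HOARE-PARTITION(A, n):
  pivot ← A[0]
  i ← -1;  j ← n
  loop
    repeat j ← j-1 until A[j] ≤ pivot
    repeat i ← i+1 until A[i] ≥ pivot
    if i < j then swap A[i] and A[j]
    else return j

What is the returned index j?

4

pivot=1
j stops at 9 (1), i stops at 0 (1); swap ⇒ [1, 3, 1, 1, 3, 1, 1, 1, 1, 1, 3]
j stops at 8 (1), i stops at 1 (3); swap ⇒ [1, 1, 1, 1, 3, 1, 1, 1, 3, 1, 3]
j stops at 7 (1), i stops at 2 (1); swap ⇒ [1, 1, 1, 1, 3, 1, 1, 1, 3, 1, 3]
j stops at 6 (1), i stops at 3 (1); swap ⇒ [1, 1, 1, 1, 3, 1, 1, 1, 3, 1, 3]
j stops at 5 (1), i stops at 4 (3); swap ⇒ [1, 1, 1, 1, 1, 3, 1, 1, 3, 1, 3]
j stops at 4, i stops at 5; i≥j ⇒ return 4. A=[1, 1, 1, 1, 1, 3, 1, 1, 3, 1, 3]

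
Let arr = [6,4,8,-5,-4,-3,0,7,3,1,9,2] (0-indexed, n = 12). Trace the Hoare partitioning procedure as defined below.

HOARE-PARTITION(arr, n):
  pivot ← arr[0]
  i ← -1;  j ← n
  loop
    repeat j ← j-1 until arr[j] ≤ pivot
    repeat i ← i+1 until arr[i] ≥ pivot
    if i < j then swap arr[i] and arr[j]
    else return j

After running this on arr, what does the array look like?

[2,4,1,-5,-4,-3,0,3,7,8,9,6]

pivot = arr[0] = 6; i = -1, j = 12
j→11 (arr[11]=2≤6), i→0 (arr[0]=6≥6); i<j, swap → [2,4,8,-5,-4,-3,0,7,3,1,9,6]
j→9 (arr[9]=1≤6), i→2 (arr[2]=8≥6); i<j, swap → [2,4,1,-5,-4,-3,0,7,3,8,9,6]
j→8 (arr[8]=3≤6), i→7 (arr[7]=7≥6); i<j, swap → [2,4,1,-5,-4,-3,0,3,7,8,9,6]
j→7, i→8; i≥j, return j=7. arr = [2,4,1,-5,-4,-3,0,3,7,8,9,6]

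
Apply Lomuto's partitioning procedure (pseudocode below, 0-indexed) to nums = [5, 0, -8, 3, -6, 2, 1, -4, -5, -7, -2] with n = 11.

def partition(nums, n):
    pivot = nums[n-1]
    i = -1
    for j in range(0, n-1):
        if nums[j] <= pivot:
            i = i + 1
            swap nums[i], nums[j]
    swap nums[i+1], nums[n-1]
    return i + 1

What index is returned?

5

pivot = nums[10] = -2; i = -1
j=0: nums[0]=5 > -2 → no swap
j=1: nums[1]=0 > -2 → no swap
j=2: nums[2]=-8 ≤ -2 → i=0, swap nums[0],nums[2] → [-8, 0, 5, 3, -6, 2, 1, -4, -5, -7, -2]
j=3: nums[3]=3 > -2 → no swap
j=4: nums[4]=-6 ≤ -2 → i=1, swap nums[1],nums[4] → [-8, -6, 5, 3, 0, 2, 1, -4, -5, -7, -2]
j=5: nums[5]=2 > -2 → no swap
j=6: nums[6]=1 > -2 → no swap
j=7: nums[7]=-4 ≤ -2 → i=2, swap nums[2],nums[7] → [-8, -6, -4, 3, 0, 2, 1, 5, -5, -7, -2]
j=8: nums[8]=-5 ≤ -2 → i=3, swap nums[3],nums[8] → [-8, -6, -4, -5, 0, 2, 1, 5, 3, -7, -2]
j=9: nums[9]=-7 ≤ -2 → i=4, swap nums[4],nums[9] → [-8, -6, -4, -5, -7, 2, 1, 5, 3, 0, -2]
final swap nums[5],nums[10] → [-8, -6, -4, -5, -7, -2, 1, 5, 3, 0, 2]; return 5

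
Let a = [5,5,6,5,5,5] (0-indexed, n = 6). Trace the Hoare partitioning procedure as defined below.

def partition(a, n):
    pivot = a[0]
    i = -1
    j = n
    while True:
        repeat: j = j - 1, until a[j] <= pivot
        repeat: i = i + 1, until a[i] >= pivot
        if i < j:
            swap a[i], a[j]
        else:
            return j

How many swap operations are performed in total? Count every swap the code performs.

3

pivot = a[0] = 5; i = -1, j = 6
j→5 (a[5]=5≤5), i→0 (a[0]=5≥5); i<j, swap → [5,5,6,5,5,5]
j→4 (a[4]=5≤5), i→1 (a[1]=5≥5); i<j, swap → [5,5,6,5,5,5]
j→3 (a[3]=5≤5), i→2 (a[2]=6≥5); i<j, swap → [5,5,5,6,5,5]
j→2, i→3; i≥j, return j=2. a = [5,5,5,6,5,5]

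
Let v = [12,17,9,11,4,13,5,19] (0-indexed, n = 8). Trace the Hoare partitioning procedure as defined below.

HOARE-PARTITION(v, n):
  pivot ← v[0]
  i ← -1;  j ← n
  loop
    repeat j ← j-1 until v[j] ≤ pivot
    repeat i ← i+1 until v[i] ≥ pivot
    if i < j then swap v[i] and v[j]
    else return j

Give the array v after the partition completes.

[5,4,9,11,17,13,12,19]

pivot=12
j stops at 6 (5), i stops at 0 (12); swap ⇒ [5,17,9,11,4,13,12,19]
j stops at 4 (4), i stops at 1 (17); swap ⇒ [5,4,9,11,17,13,12,19]
j stops at 3, i stops at 4; i≥j ⇒ return 3. v=[5,4,9,11,17,13,12,19]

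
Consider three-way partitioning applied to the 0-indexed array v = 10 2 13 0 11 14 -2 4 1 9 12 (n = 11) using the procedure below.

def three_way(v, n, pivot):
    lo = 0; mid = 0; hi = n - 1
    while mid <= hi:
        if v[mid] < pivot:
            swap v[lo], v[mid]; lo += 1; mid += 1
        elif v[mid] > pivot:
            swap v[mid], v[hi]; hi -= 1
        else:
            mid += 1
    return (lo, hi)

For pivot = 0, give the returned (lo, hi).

(1, 1)

pivot = 0; lo=0, mid=0, hi=10
v[mid]=10>0: swap v[0],v[10]; hi=9 → 12 2 13 0 11 14 -2 4 1 9 10
v[mid]=12>0: swap v[0],v[9]; hi=8 → 9 2 13 0 11 14 -2 4 1 12 10
v[mid]=9>0: swap v[0],v[8]; hi=7 → 1 2 13 0 11 14 -2 4 9 12 10
v[mid]=1>0: swap v[0],v[7]; hi=6 → 4 2 13 0 11 14 -2 1 9 12 10
v[mid]=4>0: swap v[0],v[6]; hi=5 → -2 2 13 0 11 14 4 1 9 12 10
v[mid]=-2<0: swap v[0],v[0]; lo=1,mid=1 → -2 2 13 0 11 14 4 1 9 12 10
v[mid]=2>0: swap v[1],v[5]; hi=4 → -2 14 13 0 11 2 4 1 9 12 10
v[mid]=14>0: swap v[1],v[4]; hi=3 → -2 11 13 0 14 2 4 1 9 12 10
v[mid]=11>0: swap v[1],v[3]; hi=2 → -2 0 13 11 14 2 4 1 9 12 10
v[mid]=0=0: mid=2
v[mid]=13>0: swap v[2],v[2]; hi=1 → -2 0 13 11 14 2 4 1 9 12 10
end: lo=1, hi=1; v = -2 0 13 11 14 2 4 1 9 12 10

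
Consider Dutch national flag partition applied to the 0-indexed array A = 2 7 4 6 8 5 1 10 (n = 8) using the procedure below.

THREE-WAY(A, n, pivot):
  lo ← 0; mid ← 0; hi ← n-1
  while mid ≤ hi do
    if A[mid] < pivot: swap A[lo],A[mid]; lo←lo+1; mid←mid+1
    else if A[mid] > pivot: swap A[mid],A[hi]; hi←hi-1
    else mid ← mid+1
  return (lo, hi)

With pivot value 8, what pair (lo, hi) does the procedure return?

lo=0 mid=0 hi=7
2<8: swap(0,0), lo=1 mid=1 ⇒ 2 7 4 6 8 5 1 10
7<8: swap(1,1), lo=2 mid=2 ⇒ 2 7 4 6 8 5 1 10
4<8: swap(2,2), lo=3 mid=3 ⇒ 2 7 4 6 8 5 1 10
6<8: swap(3,3), lo=4 mid=4 ⇒ 2 7 4 6 8 5 1 10
8=8: mid=5
5<8: swap(4,5), lo=5 mid=6 ⇒ 2 7 4 6 5 8 1 10
1<8: swap(5,6), lo=6 mid=7 ⇒ 2 7 4 6 5 1 8 10
10>8: swap(7,7), hi=6 ⇒ 2 7 4 6 5 1 8 10
done. lo=6 hi=6; A=2 7 4 6 5 1 8 10

(6, 6)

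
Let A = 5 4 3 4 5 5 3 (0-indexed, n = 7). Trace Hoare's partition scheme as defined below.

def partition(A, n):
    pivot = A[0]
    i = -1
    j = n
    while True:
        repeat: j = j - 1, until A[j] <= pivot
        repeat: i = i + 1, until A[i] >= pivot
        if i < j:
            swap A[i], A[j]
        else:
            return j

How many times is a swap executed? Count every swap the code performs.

pivot=5
j stops at 6 (3), i stops at 0 (5); swap ⇒ 3 4 3 4 5 5 5
j stops at 5 (5), i stops at 4 (5); swap ⇒ 3 4 3 4 5 5 5
j stops at 4, i stops at 5; i≥j ⇒ return 4. A=3 4 3 4 5 5 5

2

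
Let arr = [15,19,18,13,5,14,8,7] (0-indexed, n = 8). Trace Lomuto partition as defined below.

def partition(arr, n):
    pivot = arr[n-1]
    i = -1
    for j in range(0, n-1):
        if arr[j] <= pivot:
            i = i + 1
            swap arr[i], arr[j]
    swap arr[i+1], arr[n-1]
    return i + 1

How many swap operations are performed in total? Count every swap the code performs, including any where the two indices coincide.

2

pivot = arr[7] = 7; i = -1
j=0: arr[0]=15 > 7 → no swap
j=1: arr[1]=19 > 7 → no swap
j=2: arr[2]=18 > 7 → no swap
j=3: arr[3]=13 > 7 → no swap
j=4: arr[4]=5 ≤ 7 → i=0, swap arr[0],arr[4] → [5,19,18,13,15,14,8,7]
j=5: arr[5]=14 > 7 → no swap
j=6: arr[6]=8 > 7 → no swap
final swap arr[1],arr[7] → [5,7,18,13,15,14,8,19]; return 1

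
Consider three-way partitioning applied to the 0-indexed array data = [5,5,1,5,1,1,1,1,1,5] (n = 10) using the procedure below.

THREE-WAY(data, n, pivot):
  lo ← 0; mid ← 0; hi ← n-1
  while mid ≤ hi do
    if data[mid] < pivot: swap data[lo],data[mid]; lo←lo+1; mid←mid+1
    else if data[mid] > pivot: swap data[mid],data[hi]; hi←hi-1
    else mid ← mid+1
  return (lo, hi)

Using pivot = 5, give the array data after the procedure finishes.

[1,1,1,1,1,1,5,5,5,5]

pivot = 5; lo=0, mid=0, hi=9
data[mid]=5=5: mid=1
data[mid]=5=5: mid=2
data[mid]=1<5: swap data[0],data[2]; lo=1,mid=3 → [1,5,5,5,1,1,1,1,1,5]
data[mid]=5=5: mid=4
data[mid]=1<5: swap data[1],data[4]; lo=2,mid=5 → [1,1,5,5,5,1,1,1,1,5]
data[mid]=1<5: swap data[2],data[5]; lo=3,mid=6 → [1,1,1,5,5,5,1,1,1,5]
data[mid]=1<5: swap data[3],data[6]; lo=4,mid=7 → [1,1,1,1,5,5,5,1,1,5]
data[mid]=1<5: swap data[4],data[7]; lo=5,mid=8 → [1,1,1,1,1,5,5,5,1,5]
data[mid]=1<5: swap data[5],data[8]; lo=6,mid=9 → [1,1,1,1,1,1,5,5,5,5]
data[mid]=5=5: mid=10
end: lo=6, hi=9; data = [1,1,1,1,1,1,5,5,5,5]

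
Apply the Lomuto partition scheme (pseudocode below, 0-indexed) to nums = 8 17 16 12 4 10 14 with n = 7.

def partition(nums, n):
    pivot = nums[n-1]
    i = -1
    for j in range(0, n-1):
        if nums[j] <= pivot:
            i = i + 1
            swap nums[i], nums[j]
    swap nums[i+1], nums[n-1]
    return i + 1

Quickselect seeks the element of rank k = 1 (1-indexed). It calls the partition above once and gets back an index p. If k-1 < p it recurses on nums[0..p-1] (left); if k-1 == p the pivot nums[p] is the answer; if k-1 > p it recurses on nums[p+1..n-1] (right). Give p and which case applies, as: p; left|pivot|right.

pivot=14, i=-1
j=0: 8≤14, i=0, swap(0,0) ⇒ 8 17 16 12 4 10 14
j=1: 17>14, skip
j=2: 16>14, skip
j=3: 12≤14, i=1, swap(1,3) ⇒ 8 12 16 17 4 10 14
j=4: 4≤14, i=2, swap(2,4) ⇒ 8 12 4 17 16 10 14
j=5: 10≤14, i=3, swap(3,5) ⇒ 8 12 4 10 16 17 14
swap(4,6) ⇒ 8 12 4 10 14 17 16; return 4
p = 4; k-1 = 0 < 4 ⇒ left

4; left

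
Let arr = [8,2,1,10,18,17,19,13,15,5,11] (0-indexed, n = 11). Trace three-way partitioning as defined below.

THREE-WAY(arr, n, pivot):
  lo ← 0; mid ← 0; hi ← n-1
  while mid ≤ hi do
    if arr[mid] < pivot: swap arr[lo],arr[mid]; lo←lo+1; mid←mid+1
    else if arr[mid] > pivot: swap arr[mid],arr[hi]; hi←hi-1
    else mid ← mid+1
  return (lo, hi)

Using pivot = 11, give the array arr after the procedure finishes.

pivot = 11; lo=0, mid=0, hi=10
arr[mid]=8<11: swap arr[0],arr[0]; lo=1,mid=1 → [8,2,1,10,18,17,19,13,15,5,11]
arr[mid]=2<11: swap arr[1],arr[1]; lo=2,mid=2 → [8,2,1,10,18,17,19,13,15,5,11]
arr[mid]=1<11: swap arr[2],arr[2]; lo=3,mid=3 → [8,2,1,10,18,17,19,13,15,5,11]
arr[mid]=10<11: swap arr[3],arr[3]; lo=4,mid=4 → [8,2,1,10,18,17,19,13,15,5,11]
arr[mid]=18>11: swap arr[4],arr[10]; hi=9 → [8,2,1,10,11,17,19,13,15,5,18]
arr[mid]=11=11: mid=5
arr[mid]=17>11: swap arr[5],arr[9]; hi=8 → [8,2,1,10,11,5,19,13,15,17,18]
arr[mid]=5<11: swap arr[4],arr[5]; lo=5,mid=6 → [8,2,1,10,5,11,19,13,15,17,18]
arr[mid]=19>11: swap arr[6],arr[8]; hi=7 → [8,2,1,10,5,11,15,13,19,17,18]
arr[mid]=15>11: swap arr[6],arr[7]; hi=6 → [8,2,1,10,5,11,13,15,19,17,18]
arr[mid]=13>11: swap arr[6],arr[6]; hi=5 → [8,2,1,10,5,11,13,15,19,17,18]
end: lo=5, hi=5; arr = [8,2,1,10,5,11,13,15,19,17,18]

[8,2,1,10,5,11,13,15,19,17,18]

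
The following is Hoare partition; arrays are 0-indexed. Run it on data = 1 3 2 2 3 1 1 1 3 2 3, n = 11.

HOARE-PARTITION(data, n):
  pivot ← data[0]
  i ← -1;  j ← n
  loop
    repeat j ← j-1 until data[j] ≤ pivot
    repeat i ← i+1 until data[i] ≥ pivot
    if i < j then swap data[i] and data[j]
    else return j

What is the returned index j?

2

pivot = data[0] = 1; i = -1, j = 11
j→7 (data[7]=1≤1), i→0 (data[0]=1≥1); i<j, swap → 1 3 2 2 3 1 1 1 3 2 3
j→6 (data[6]=1≤1), i→1 (data[1]=3≥1); i<j, swap → 1 1 2 2 3 1 3 1 3 2 3
j→5 (data[5]=1≤1), i→2 (data[2]=2≥1); i<j, swap → 1 1 1 2 3 2 3 1 3 2 3
j→2, i→3; i≥j, return j=2. data = 1 1 1 2 3 2 3 1 3 2 3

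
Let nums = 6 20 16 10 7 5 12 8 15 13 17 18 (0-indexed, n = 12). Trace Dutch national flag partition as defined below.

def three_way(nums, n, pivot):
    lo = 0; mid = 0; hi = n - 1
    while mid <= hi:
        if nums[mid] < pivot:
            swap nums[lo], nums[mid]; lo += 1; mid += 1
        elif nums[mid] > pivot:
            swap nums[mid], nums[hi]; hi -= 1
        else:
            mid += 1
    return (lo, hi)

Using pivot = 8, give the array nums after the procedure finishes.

6 5 7 8 10 12 16 15 13 17 18 20

lo=0 mid=0 hi=11
6<8: swap(0,0), lo=1 mid=1 ⇒ 6 20 16 10 7 5 12 8 15 13 17 18
20>8: swap(1,11), hi=10 ⇒ 6 18 16 10 7 5 12 8 15 13 17 20
18>8: swap(1,10), hi=9 ⇒ 6 17 16 10 7 5 12 8 15 13 18 20
17>8: swap(1,9), hi=8 ⇒ 6 13 16 10 7 5 12 8 15 17 18 20
13>8: swap(1,8), hi=7 ⇒ 6 15 16 10 7 5 12 8 13 17 18 20
15>8: swap(1,7), hi=6 ⇒ 6 8 16 10 7 5 12 15 13 17 18 20
8=8: mid=2
16>8: swap(2,6), hi=5 ⇒ 6 8 12 10 7 5 16 15 13 17 18 20
12>8: swap(2,5), hi=4 ⇒ 6 8 5 10 7 12 16 15 13 17 18 20
5<8: swap(1,2), lo=2 mid=3 ⇒ 6 5 8 10 7 12 16 15 13 17 18 20
10>8: swap(3,4), hi=3 ⇒ 6 5 8 7 10 12 16 15 13 17 18 20
7<8: swap(2,3), lo=3 mid=4 ⇒ 6 5 7 8 10 12 16 15 13 17 18 20
done. lo=3 hi=3; nums=6 5 7 8 10 12 16 15 13 17 18 20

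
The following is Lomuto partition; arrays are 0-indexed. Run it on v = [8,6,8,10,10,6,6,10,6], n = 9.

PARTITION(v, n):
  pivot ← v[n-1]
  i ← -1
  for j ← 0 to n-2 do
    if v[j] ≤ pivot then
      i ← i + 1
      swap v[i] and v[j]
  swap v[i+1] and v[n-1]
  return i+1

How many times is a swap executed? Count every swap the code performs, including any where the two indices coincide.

4

pivot=6, i=-1
j=0: 8>6, skip
j=1: 6≤6, i=0, swap(0,1) ⇒ [6,8,8,10,10,6,6,10,6]
j=2: 8>6, skip
j=3: 10>6, skip
j=4: 10>6, skip
j=5: 6≤6, i=1, swap(1,5) ⇒ [6,6,8,10,10,8,6,10,6]
j=6: 6≤6, i=2, swap(2,6) ⇒ [6,6,6,10,10,8,8,10,6]
j=7: 10>6, skip
swap(3,8) ⇒ [6,6,6,6,10,8,8,10,10]; return 3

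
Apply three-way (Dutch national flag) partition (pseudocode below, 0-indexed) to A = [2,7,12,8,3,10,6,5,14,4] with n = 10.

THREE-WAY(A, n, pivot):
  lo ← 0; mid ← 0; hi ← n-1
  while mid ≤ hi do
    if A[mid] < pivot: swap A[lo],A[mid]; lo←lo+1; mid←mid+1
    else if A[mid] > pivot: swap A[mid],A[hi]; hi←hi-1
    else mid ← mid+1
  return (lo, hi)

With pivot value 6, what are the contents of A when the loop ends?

[2,4,5,3,6,10,8,14,12,7]

pivot = 6; lo=0, mid=0, hi=9
A[mid]=2<6: swap A[0],A[0]; lo=1,mid=1 → [2,7,12,8,3,10,6,5,14,4]
A[mid]=7>6: swap A[1],A[9]; hi=8 → [2,4,12,8,3,10,6,5,14,7]
A[mid]=4<6: swap A[1],A[1]; lo=2,mid=2 → [2,4,12,8,3,10,6,5,14,7]
A[mid]=12>6: swap A[2],A[8]; hi=7 → [2,4,14,8,3,10,6,5,12,7]
A[mid]=14>6: swap A[2],A[7]; hi=6 → [2,4,5,8,3,10,6,14,12,7]
A[mid]=5<6: swap A[2],A[2]; lo=3,mid=3 → [2,4,5,8,3,10,6,14,12,7]
A[mid]=8>6: swap A[3],A[6]; hi=5 → [2,4,5,6,3,10,8,14,12,7]
A[mid]=6=6: mid=4
A[mid]=3<6: swap A[3],A[4]; lo=4,mid=5 → [2,4,5,3,6,10,8,14,12,7]
A[mid]=10>6: swap A[5],A[5]; hi=4 → [2,4,5,3,6,10,8,14,12,7]
end: lo=4, hi=4; A = [2,4,5,3,6,10,8,14,12,7]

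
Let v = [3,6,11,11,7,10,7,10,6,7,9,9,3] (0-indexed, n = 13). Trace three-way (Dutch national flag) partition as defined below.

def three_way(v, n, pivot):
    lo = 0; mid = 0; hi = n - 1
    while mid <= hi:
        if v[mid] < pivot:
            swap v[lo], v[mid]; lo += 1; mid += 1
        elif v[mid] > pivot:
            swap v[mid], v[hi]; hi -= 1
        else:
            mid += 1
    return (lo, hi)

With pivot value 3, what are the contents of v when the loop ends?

lo=0 mid=0 hi=12
3=3: mid=1
6>3: swap(1,12), hi=11 ⇒ [3,3,11,11,7,10,7,10,6,7,9,9,6]
3=3: mid=2
11>3: swap(2,11), hi=10 ⇒ [3,3,9,11,7,10,7,10,6,7,9,11,6]
9>3: swap(2,10), hi=9 ⇒ [3,3,9,11,7,10,7,10,6,7,9,11,6]
9>3: swap(2,9), hi=8 ⇒ [3,3,7,11,7,10,7,10,6,9,9,11,6]
7>3: swap(2,8), hi=7 ⇒ [3,3,6,11,7,10,7,10,7,9,9,11,6]
6>3: swap(2,7), hi=6 ⇒ [3,3,10,11,7,10,7,6,7,9,9,11,6]
10>3: swap(2,6), hi=5 ⇒ [3,3,7,11,7,10,10,6,7,9,9,11,6]
7>3: swap(2,5), hi=4 ⇒ [3,3,10,11,7,7,10,6,7,9,9,11,6]
10>3: swap(2,4), hi=3 ⇒ [3,3,7,11,10,7,10,6,7,9,9,11,6]
7>3: swap(2,3), hi=2 ⇒ [3,3,11,7,10,7,10,6,7,9,9,11,6]
11>3: swap(2,2), hi=1 ⇒ [3,3,11,7,10,7,10,6,7,9,9,11,6]
done. lo=0 hi=1; v=[3,3,11,7,10,7,10,6,7,9,9,11,6]

[3,3,11,7,10,7,10,6,7,9,9,11,6]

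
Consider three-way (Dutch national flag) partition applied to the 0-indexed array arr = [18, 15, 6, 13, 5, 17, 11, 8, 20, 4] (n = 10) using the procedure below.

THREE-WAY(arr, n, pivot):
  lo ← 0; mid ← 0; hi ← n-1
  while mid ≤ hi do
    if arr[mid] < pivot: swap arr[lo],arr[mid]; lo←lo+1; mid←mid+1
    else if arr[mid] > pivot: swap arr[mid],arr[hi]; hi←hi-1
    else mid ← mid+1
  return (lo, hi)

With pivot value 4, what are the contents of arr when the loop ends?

[4, 6, 13, 5, 17, 11, 8, 20, 15, 18]

pivot = 4; lo=0, mid=0, hi=9
arr[mid]=18>4: swap arr[0],arr[9]; hi=8 → [4, 15, 6, 13, 5, 17, 11, 8, 20, 18]
arr[mid]=4=4: mid=1
arr[mid]=15>4: swap arr[1],arr[8]; hi=7 → [4, 20, 6, 13, 5, 17, 11, 8, 15, 18]
arr[mid]=20>4: swap arr[1],arr[7]; hi=6 → [4, 8, 6, 13, 5, 17, 11, 20, 15, 18]
arr[mid]=8>4: swap arr[1],arr[6]; hi=5 → [4, 11, 6, 13, 5, 17, 8, 20, 15, 18]
arr[mid]=11>4: swap arr[1],arr[5]; hi=4 → [4, 17, 6, 13, 5, 11, 8, 20, 15, 18]
arr[mid]=17>4: swap arr[1],arr[4]; hi=3 → [4, 5, 6, 13, 17, 11, 8, 20, 15, 18]
arr[mid]=5>4: swap arr[1],arr[3]; hi=2 → [4, 13, 6, 5, 17, 11, 8, 20, 15, 18]
arr[mid]=13>4: swap arr[1],arr[2]; hi=1 → [4, 6, 13, 5, 17, 11, 8, 20, 15, 18]
arr[mid]=6>4: swap arr[1],arr[1]; hi=0 → [4, 6, 13, 5, 17, 11, 8, 20, 15, 18]
end: lo=0, hi=0; arr = [4, 6, 13, 5, 17, 11, 8, 20, 15, 18]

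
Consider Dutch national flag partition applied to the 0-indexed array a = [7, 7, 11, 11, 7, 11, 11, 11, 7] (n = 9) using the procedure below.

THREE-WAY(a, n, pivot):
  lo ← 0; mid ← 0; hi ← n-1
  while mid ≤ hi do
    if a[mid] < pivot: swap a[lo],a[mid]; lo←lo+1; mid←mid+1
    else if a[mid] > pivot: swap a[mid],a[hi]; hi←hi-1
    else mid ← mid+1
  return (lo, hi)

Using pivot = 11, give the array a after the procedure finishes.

pivot = 11; lo=0, mid=0, hi=8
a[mid]=7<11: swap a[0],a[0]; lo=1,mid=1 → [7, 7, 11, 11, 7, 11, 11, 11, 7]
a[mid]=7<11: swap a[1],a[1]; lo=2,mid=2 → [7, 7, 11, 11, 7, 11, 11, 11, 7]
a[mid]=11=11: mid=3
a[mid]=11=11: mid=4
a[mid]=7<11: swap a[2],a[4]; lo=3,mid=5 → [7, 7, 7, 11, 11, 11, 11, 11, 7]
a[mid]=11=11: mid=6
a[mid]=11=11: mid=7
a[mid]=11=11: mid=8
a[mid]=7<11: swap a[3],a[8]; lo=4,mid=9 → [7, 7, 7, 7, 11, 11, 11, 11, 11]
end: lo=4, hi=8; a = [7, 7, 7, 7, 11, 11, 11, 11, 11]

[7, 7, 7, 7, 11, 11, 11, 11, 11]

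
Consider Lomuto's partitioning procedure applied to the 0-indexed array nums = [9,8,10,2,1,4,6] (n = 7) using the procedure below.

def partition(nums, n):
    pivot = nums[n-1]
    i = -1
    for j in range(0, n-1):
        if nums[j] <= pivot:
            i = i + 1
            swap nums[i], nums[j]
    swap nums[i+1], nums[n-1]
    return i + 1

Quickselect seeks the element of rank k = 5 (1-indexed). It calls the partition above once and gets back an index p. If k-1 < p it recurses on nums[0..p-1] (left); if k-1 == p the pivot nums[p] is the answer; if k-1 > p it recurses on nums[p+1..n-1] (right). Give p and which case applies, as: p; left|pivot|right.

pivot = nums[6] = 6; i = -1
j=0: nums[0]=9 > 6 → no swap
j=1: nums[1]=8 > 6 → no swap
j=2: nums[2]=10 > 6 → no swap
j=3: nums[3]=2 ≤ 6 → i=0, swap nums[0],nums[3] → [2,8,10,9,1,4,6]
j=4: nums[4]=1 ≤ 6 → i=1, swap nums[1],nums[4] → [2,1,10,9,8,4,6]
j=5: nums[5]=4 ≤ 6 → i=2, swap nums[2],nums[5] → [2,1,4,9,8,10,6]
final swap nums[3],nums[6] → [2,1,4,6,8,10,9]; return 3
p = 3; k-1 = 4 > 3 ⇒ right

3; right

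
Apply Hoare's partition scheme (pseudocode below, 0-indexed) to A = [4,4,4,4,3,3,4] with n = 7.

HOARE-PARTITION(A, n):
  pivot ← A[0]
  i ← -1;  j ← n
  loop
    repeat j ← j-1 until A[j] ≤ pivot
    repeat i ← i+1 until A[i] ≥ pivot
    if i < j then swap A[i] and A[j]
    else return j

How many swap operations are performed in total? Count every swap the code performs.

3

pivot=4
j stops at 6 (4), i stops at 0 (4); swap ⇒ [4,4,4,4,3,3,4]
j stops at 5 (3), i stops at 1 (4); swap ⇒ [4,3,4,4,3,4,4]
j stops at 4 (3), i stops at 2 (4); swap ⇒ [4,3,3,4,4,4,4]
j stops at 3, i stops at 3; i≥j ⇒ return 3. A=[4,3,3,4,4,4,4]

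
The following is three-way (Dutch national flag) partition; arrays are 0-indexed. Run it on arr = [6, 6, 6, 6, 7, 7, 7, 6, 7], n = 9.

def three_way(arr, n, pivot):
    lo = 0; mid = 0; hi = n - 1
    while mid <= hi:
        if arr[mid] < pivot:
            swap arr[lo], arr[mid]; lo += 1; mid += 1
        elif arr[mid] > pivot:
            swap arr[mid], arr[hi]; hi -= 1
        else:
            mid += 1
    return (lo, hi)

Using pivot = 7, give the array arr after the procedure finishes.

pivot = 7; lo=0, mid=0, hi=8
arr[mid]=6<7: swap arr[0],arr[0]; lo=1,mid=1 → [6, 6, 6, 6, 7, 7, 7, 6, 7]
arr[mid]=6<7: swap arr[1],arr[1]; lo=2,mid=2 → [6, 6, 6, 6, 7, 7, 7, 6, 7]
arr[mid]=6<7: swap arr[2],arr[2]; lo=3,mid=3 → [6, 6, 6, 6, 7, 7, 7, 6, 7]
arr[mid]=6<7: swap arr[3],arr[3]; lo=4,mid=4 → [6, 6, 6, 6, 7, 7, 7, 6, 7]
arr[mid]=7=7: mid=5
arr[mid]=7=7: mid=6
arr[mid]=7=7: mid=7
arr[mid]=6<7: swap arr[4],arr[7]; lo=5,mid=8 → [6, 6, 6, 6, 6, 7, 7, 7, 7]
arr[mid]=7=7: mid=9
end: lo=5, hi=8; arr = [6, 6, 6, 6, 6, 7, 7, 7, 7]

[6, 6, 6, 6, 6, 7, 7, 7, 7]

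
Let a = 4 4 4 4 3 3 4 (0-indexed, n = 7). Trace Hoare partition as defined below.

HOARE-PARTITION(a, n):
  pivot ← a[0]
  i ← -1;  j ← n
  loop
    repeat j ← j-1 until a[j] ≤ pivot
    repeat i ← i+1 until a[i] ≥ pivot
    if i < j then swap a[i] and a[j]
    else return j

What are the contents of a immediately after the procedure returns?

4 3 3 4 4 4 4

pivot=4
j stops at 6 (4), i stops at 0 (4); swap ⇒ 4 4 4 4 3 3 4
j stops at 5 (3), i stops at 1 (4); swap ⇒ 4 3 4 4 3 4 4
j stops at 4 (3), i stops at 2 (4); swap ⇒ 4 3 3 4 4 4 4
j stops at 3, i stops at 3; i≥j ⇒ return 3. a=4 3 3 4 4 4 4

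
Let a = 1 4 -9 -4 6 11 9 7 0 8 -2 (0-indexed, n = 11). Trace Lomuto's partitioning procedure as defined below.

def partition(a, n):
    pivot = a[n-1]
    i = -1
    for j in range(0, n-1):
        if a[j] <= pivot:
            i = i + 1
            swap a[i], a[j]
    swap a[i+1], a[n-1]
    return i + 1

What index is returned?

pivot=-2, i=-1
j=0: 1>-2, skip
j=1: 4>-2, skip
j=2: -9≤-2, i=0, swap(0,2) ⇒ -9 4 1 -4 6 11 9 7 0 8 -2
j=3: -4≤-2, i=1, swap(1,3) ⇒ -9 -4 1 4 6 11 9 7 0 8 -2
j=4: 6>-2, skip
j=5: 11>-2, skip
j=6: 9>-2, skip
j=7: 7>-2, skip
j=8: 0>-2, skip
j=9: 8>-2, skip
swap(2,10) ⇒ -9 -4 -2 4 6 11 9 7 0 8 1; return 2

2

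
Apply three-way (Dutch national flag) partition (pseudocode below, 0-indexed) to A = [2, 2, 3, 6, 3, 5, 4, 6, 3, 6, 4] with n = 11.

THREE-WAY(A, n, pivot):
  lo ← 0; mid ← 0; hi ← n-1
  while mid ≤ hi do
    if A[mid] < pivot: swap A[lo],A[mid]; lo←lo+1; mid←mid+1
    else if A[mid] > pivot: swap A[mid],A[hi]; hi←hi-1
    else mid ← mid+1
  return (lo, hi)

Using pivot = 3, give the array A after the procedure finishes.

[2, 2, 3, 3, 3, 4, 6, 5, 6, 4, 6]

lo=0 mid=0 hi=10
2<3: swap(0,0), lo=1 mid=1 ⇒ [2, 2, 3, 6, 3, 5, 4, 6, 3, 6, 4]
2<3: swap(1,1), lo=2 mid=2 ⇒ [2, 2, 3, 6, 3, 5, 4, 6, 3, 6, 4]
3=3: mid=3
6>3: swap(3,10), hi=9 ⇒ [2, 2, 3, 4, 3, 5, 4, 6, 3, 6, 6]
4>3: swap(3,9), hi=8 ⇒ [2, 2, 3, 6, 3, 5, 4, 6, 3, 4, 6]
6>3: swap(3,8), hi=7 ⇒ [2, 2, 3, 3, 3, 5, 4, 6, 6, 4, 6]
3=3: mid=4
3=3: mid=5
5>3: swap(5,7), hi=6 ⇒ [2, 2, 3, 3, 3, 6, 4, 5, 6, 4, 6]
6>3: swap(5,6), hi=5 ⇒ [2, 2, 3, 3, 3, 4, 6, 5, 6, 4, 6]
4>3: swap(5,5), hi=4 ⇒ [2, 2, 3, 3, 3, 4, 6, 5, 6, 4, 6]
done. lo=2 hi=4; A=[2, 2, 3, 3, 3, 4, 6, 5, 6, 4, 6]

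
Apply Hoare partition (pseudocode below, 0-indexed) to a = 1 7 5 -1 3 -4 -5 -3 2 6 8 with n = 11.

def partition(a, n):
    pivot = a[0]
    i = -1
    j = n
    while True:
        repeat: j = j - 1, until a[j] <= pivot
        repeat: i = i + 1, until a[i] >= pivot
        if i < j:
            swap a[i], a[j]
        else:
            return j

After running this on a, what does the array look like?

-3 -5 -4 -1 3 5 7 1 2 6 8

pivot = a[0] = 1; i = -1, j = 11
j→7 (a[7]=-3≤1), i→0 (a[0]=1≥1); i<j, swap → -3 7 5 -1 3 -4 -5 1 2 6 8
j→6 (a[6]=-5≤1), i→1 (a[1]=7≥1); i<j, swap → -3 -5 5 -1 3 -4 7 1 2 6 8
j→5 (a[5]=-4≤1), i→2 (a[2]=5≥1); i<j, swap → -3 -5 -4 -1 3 5 7 1 2 6 8
j→3, i→4; i≥j, return j=3. a = -3 -5 -4 -1 3 5 7 1 2 6 8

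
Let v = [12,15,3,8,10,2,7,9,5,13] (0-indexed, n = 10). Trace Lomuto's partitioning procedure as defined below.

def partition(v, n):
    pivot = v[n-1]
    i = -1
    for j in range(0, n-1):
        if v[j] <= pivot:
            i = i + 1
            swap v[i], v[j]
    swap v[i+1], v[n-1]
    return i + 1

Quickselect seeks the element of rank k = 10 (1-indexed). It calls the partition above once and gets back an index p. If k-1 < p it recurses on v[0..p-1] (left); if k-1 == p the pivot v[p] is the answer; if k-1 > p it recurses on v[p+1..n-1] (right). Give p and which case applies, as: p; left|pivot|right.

8; right

pivot=13, i=-1
j=0: 12≤13, i=0, swap(0,0) ⇒ [12,15,3,8,10,2,7,9,5,13]
j=1: 15>13, skip
j=2: 3≤13, i=1, swap(1,2) ⇒ [12,3,15,8,10,2,7,9,5,13]
j=3: 8≤13, i=2, swap(2,3) ⇒ [12,3,8,15,10,2,7,9,5,13]
j=4: 10≤13, i=3, swap(3,4) ⇒ [12,3,8,10,15,2,7,9,5,13]
j=5: 2≤13, i=4, swap(4,5) ⇒ [12,3,8,10,2,15,7,9,5,13]
j=6: 7≤13, i=5, swap(5,6) ⇒ [12,3,8,10,2,7,15,9,5,13]
j=7: 9≤13, i=6, swap(6,7) ⇒ [12,3,8,10,2,7,9,15,5,13]
j=8: 5≤13, i=7, swap(7,8) ⇒ [12,3,8,10,2,7,9,5,15,13]
swap(8,9) ⇒ [12,3,8,10,2,7,9,5,13,15]; return 8
p = 8; k-1 = 9 > 8 ⇒ right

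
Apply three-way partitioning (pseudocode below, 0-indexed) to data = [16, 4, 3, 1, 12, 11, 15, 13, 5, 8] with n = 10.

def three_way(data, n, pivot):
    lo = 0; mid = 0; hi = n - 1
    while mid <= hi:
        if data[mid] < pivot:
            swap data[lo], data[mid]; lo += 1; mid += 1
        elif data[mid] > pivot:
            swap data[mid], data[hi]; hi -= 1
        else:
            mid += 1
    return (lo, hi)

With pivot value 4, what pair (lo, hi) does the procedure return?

(2, 2)

lo=0 mid=0 hi=9
16>4: swap(0,9), hi=8 ⇒ [8, 4, 3, 1, 12, 11, 15, 13, 5, 16]
8>4: swap(0,8), hi=7 ⇒ [5, 4, 3, 1, 12, 11, 15, 13, 8, 16]
5>4: swap(0,7), hi=6 ⇒ [13, 4, 3, 1, 12, 11, 15, 5, 8, 16]
13>4: swap(0,6), hi=5 ⇒ [15, 4, 3, 1, 12, 11, 13, 5, 8, 16]
15>4: swap(0,5), hi=4 ⇒ [11, 4, 3, 1, 12, 15, 13, 5, 8, 16]
11>4: swap(0,4), hi=3 ⇒ [12, 4, 3, 1, 11, 15, 13, 5, 8, 16]
12>4: swap(0,3), hi=2 ⇒ [1, 4, 3, 12, 11, 15, 13, 5, 8, 16]
1<4: swap(0,0), lo=1 mid=1 ⇒ [1, 4, 3, 12, 11, 15, 13, 5, 8, 16]
4=4: mid=2
3<4: swap(1,2), lo=2 mid=3 ⇒ [1, 3, 4, 12, 11, 15, 13, 5, 8, 16]
done. lo=2 hi=2; data=[1, 3, 4, 12, 11, 15, 13, 5, 8, 16]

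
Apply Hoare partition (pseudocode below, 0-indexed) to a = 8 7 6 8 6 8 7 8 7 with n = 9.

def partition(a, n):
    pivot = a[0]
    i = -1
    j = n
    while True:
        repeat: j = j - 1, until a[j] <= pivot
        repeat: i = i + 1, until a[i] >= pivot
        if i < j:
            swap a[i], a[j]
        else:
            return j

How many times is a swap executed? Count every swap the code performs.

pivot=8
j stops at 8 (7), i stops at 0 (8); swap ⇒ 7 7 6 8 6 8 7 8 8
j stops at 7 (8), i stops at 3 (8); swap ⇒ 7 7 6 8 6 8 7 8 8
j stops at 6 (7), i stops at 5 (8); swap ⇒ 7 7 6 8 6 7 8 8 8
j stops at 5, i stops at 6; i≥j ⇒ return 5. a=7 7 6 8 6 7 8 8 8

3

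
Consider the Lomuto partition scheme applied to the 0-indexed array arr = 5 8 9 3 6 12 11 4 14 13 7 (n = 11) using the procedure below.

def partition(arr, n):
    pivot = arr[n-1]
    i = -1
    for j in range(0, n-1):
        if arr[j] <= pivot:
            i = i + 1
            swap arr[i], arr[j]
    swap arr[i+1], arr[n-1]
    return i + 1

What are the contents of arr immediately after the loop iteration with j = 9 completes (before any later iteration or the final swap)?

5 3 6 4 9 12 11 8 14 13 7

pivot=7, i=-1
j=0: 5≤7, i=0, swap(0,0) ⇒ 5 8 9 3 6 12 11 4 14 13 7
j=1: 8>7, skip
j=2: 9>7, skip
j=3: 3≤7, i=1, swap(1,3) ⇒ 5 3 9 8 6 12 11 4 14 13 7
j=4: 6≤7, i=2, swap(2,4) ⇒ 5 3 6 8 9 12 11 4 14 13 7
j=5: 12>7, skip
j=6: 11>7, skip
j=7: 4≤7, i=3, swap(3,7) ⇒ 5 3 6 4 9 12 11 8 14 13 7
j=8: 14>7, skip
j=9: 13>7, skip
(after j=9) arr = 5 3 6 4 9 12 11 8 14 13 7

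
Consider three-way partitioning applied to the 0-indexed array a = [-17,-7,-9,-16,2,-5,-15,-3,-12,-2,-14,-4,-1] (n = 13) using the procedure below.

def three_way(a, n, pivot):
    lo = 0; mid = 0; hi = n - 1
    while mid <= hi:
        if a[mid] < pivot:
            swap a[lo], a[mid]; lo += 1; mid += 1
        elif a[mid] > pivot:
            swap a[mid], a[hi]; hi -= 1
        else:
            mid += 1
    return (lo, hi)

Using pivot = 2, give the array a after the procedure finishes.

pivot = 2; lo=0, mid=0, hi=12
a[mid]=-17<2: swap a[0],a[0]; lo=1,mid=1 → [-17,-7,-9,-16,2,-5,-15,-3,-12,-2,-14,-4,-1]
a[mid]=-7<2: swap a[1],a[1]; lo=2,mid=2 → [-17,-7,-9,-16,2,-5,-15,-3,-12,-2,-14,-4,-1]
a[mid]=-9<2: swap a[2],a[2]; lo=3,mid=3 → [-17,-7,-9,-16,2,-5,-15,-3,-12,-2,-14,-4,-1]
a[mid]=-16<2: swap a[3],a[3]; lo=4,mid=4 → [-17,-7,-9,-16,2,-5,-15,-3,-12,-2,-14,-4,-1]
a[mid]=2=2: mid=5
a[mid]=-5<2: swap a[4],a[5]; lo=5,mid=6 → [-17,-7,-9,-16,-5,2,-15,-3,-12,-2,-14,-4,-1]
a[mid]=-15<2: swap a[5],a[6]; lo=6,mid=7 → [-17,-7,-9,-16,-5,-15,2,-3,-12,-2,-14,-4,-1]
a[mid]=-3<2: swap a[6],a[7]; lo=7,mid=8 → [-17,-7,-9,-16,-5,-15,-3,2,-12,-2,-14,-4,-1]
a[mid]=-12<2: swap a[7],a[8]; lo=8,mid=9 → [-17,-7,-9,-16,-5,-15,-3,-12,2,-2,-14,-4,-1]
a[mid]=-2<2: swap a[8],a[9]; lo=9,mid=10 → [-17,-7,-9,-16,-5,-15,-3,-12,-2,2,-14,-4,-1]
a[mid]=-14<2: swap a[9],a[10]; lo=10,mid=11 → [-17,-7,-9,-16,-5,-15,-3,-12,-2,-14,2,-4,-1]
a[mid]=-4<2: swap a[10],a[11]; lo=11,mid=12 → [-17,-7,-9,-16,-5,-15,-3,-12,-2,-14,-4,2,-1]
a[mid]=-1<2: swap a[11],a[12]; lo=12,mid=13 → [-17,-7,-9,-16,-5,-15,-3,-12,-2,-14,-4,-1,2]
end: lo=12, hi=12; a = [-17,-7,-9,-16,-5,-15,-3,-12,-2,-14,-4,-1,2]

[-17,-7,-9,-16,-5,-15,-3,-12,-2,-14,-4,-1,2]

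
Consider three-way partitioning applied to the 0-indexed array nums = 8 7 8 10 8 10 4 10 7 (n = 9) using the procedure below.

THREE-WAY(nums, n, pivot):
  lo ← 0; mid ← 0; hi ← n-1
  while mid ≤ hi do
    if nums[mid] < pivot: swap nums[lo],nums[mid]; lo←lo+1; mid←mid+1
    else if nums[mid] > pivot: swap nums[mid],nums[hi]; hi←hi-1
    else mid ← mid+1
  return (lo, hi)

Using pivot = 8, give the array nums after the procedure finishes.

lo=0 mid=0 hi=8
8=8: mid=1
7<8: swap(0,1), lo=1 mid=2 ⇒ 7 8 8 10 8 10 4 10 7
8=8: mid=3
10>8: swap(3,8), hi=7 ⇒ 7 8 8 7 8 10 4 10 10
7<8: swap(1,3), lo=2 mid=4 ⇒ 7 7 8 8 8 10 4 10 10
8=8: mid=5
10>8: swap(5,7), hi=6 ⇒ 7 7 8 8 8 10 4 10 10
10>8: swap(5,6), hi=5 ⇒ 7 7 8 8 8 4 10 10 10
4<8: swap(2,5), lo=3 mid=6 ⇒ 7 7 4 8 8 8 10 10 10
done. lo=3 hi=5; nums=7 7 4 8 8 8 10 10 10

7 7 4 8 8 8 10 10 10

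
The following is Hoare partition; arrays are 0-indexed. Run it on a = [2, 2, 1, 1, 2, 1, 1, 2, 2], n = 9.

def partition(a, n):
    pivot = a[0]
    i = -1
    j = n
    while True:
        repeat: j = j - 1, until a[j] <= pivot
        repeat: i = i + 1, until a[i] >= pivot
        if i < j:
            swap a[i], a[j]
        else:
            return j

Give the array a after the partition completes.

[2, 2, 1, 1, 1, 1, 2, 2, 2]

pivot=2
j stops at 8 (2), i stops at 0 (2); swap ⇒ [2, 2, 1, 1, 2, 1, 1, 2, 2]
j stops at 7 (2), i stops at 1 (2); swap ⇒ [2, 2, 1, 1, 2, 1, 1, 2, 2]
j stops at 6 (1), i stops at 4 (2); swap ⇒ [2, 2, 1, 1, 1, 1, 2, 2, 2]
j stops at 5, i stops at 6; i≥j ⇒ return 5. a=[2, 2, 1, 1, 1, 1, 2, 2, 2]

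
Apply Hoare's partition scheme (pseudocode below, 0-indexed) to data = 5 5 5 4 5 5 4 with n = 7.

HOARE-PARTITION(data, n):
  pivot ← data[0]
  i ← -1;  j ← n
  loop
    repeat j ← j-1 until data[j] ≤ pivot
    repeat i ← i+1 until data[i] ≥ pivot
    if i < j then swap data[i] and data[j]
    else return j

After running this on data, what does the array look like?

4 5 5 4 5 5 5

pivot=5
j stops at 6 (4), i stops at 0 (5); swap ⇒ 4 5 5 4 5 5 5
j stops at 5 (5), i stops at 1 (5); swap ⇒ 4 5 5 4 5 5 5
j stops at 4 (5), i stops at 2 (5); swap ⇒ 4 5 5 4 5 5 5
j stops at 3, i stops at 4; i≥j ⇒ return 3. data=4 5 5 4 5 5 5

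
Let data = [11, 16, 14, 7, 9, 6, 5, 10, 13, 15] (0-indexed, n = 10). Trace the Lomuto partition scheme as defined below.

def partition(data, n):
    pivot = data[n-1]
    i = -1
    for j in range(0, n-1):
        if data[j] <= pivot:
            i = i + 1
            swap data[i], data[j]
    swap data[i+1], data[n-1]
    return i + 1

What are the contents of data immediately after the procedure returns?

[11, 14, 7, 9, 6, 5, 10, 13, 15, 16]

pivot = data[9] = 15; i = -1
j=0: data[0]=11 ≤ 15 → i=0, swap data[0],data[0] (no change) → [11, 16, 14, 7, 9, 6, 5, 10, 13, 15]
j=1: data[1]=16 > 15 → no swap
j=2: data[2]=14 ≤ 15 → i=1, swap data[1],data[2] → [11, 14, 16, 7, 9, 6, 5, 10, 13, 15]
j=3: data[3]=7 ≤ 15 → i=2, swap data[2],data[3] → [11, 14, 7, 16, 9, 6, 5, 10, 13, 15]
j=4: data[4]=9 ≤ 15 → i=3, swap data[3],data[4] → [11, 14, 7, 9, 16, 6, 5, 10, 13, 15]
j=5: data[5]=6 ≤ 15 → i=4, swap data[4],data[5] → [11, 14, 7, 9, 6, 16, 5, 10, 13, 15]
j=6: data[6]=5 ≤ 15 → i=5, swap data[5],data[6] → [11, 14, 7, 9, 6, 5, 16, 10, 13, 15]
j=7: data[7]=10 ≤ 15 → i=6, swap data[6],data[7] → [11, 14, 7, 9, 6, 5, 10, 16, 13, 15]
j=8: data[8]=13 ≤ 15 → i=7, swap data[7],data[8] → [11, 14, 7, 9, 6, 5, 10, 13, 16, 15]
final swap data[8],data[9] → [11, 14, 7, 9, 6, 5, 10, 13, 15, 16]; return 8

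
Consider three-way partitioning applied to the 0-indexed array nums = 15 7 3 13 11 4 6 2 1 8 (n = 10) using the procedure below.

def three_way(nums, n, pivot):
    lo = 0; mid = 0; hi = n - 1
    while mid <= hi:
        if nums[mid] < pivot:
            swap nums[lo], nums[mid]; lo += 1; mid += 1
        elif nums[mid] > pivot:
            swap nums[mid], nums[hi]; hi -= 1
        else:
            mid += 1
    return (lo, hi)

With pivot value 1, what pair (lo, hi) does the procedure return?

pivot = 1; lo=0, mid=0, hi=9
nums[mid]=15>1: swap nums[0],nums[9]; hi=8 → 8 7 3 13 11 4 6 2 1 15
nums[mid]=8>1: swap nums[0],nums[8]; hi=7 → 1 7 3 13 11 4 6 2 8 15
nums[mid]=1=1: mid=1
nums[mid]=7>1: swap nums[1],nums[7]; hi=6 → 1 2 3 13 11 4 6 7 8 15
nums[mid]=2>1: swap nums[1],nums[6]; hi=5 → 1 6 3 13 11 4 2 7 8 15
nums[mid]=6>1: swap nums[1],nums[5]; hi=4 → 1 4 3 13 11 6 2 7 8 15
nums[mid]=4>1: swap nums[1],nums[4]; hi=3 → 1 11 3 13 4 6 2 7 8 15
nums[mid]=11>1: swap nums[1],nums[3]; hi=2 → 1 13 3 11 4 6 2 7 8 15
nums[mid]=13>1: swap nums[1],nums[2]; hi=1 → 1 3 13 11 4 6 2 7 8 15
nums[mid]=3>1: swap nums[1],nums[1]; hi=0 → 1 3 13 11 4 6 2 7 8 15
end: lo=0, hi=0; nums = 1 3 13 11 4 6 2 7 8 15

(0, 0)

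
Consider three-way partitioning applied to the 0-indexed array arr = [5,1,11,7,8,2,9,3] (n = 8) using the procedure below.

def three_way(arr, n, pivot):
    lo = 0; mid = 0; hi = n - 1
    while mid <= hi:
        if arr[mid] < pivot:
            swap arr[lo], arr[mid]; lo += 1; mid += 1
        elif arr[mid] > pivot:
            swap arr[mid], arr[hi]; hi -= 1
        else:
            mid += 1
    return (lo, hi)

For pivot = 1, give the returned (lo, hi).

(0, 0)

pivot = 1; lo=0, mid=0, hi=7
arr[mid]=5>1: swap arr[0],arr[7]; hi=6 → [3,1,11,7,8,2,9,5]
arr[mid]=3>1: swap arr[0],arr[6]; hi=5 → [9,1,11,7,8,2,3,5]
arr[mid]=9>1: swap arr[0],arr[5]; hi=4 → [2,1,11,7,8,9,3,5]
arr[mid]=2>1: swap arr[0],arr[4]; hi=3 → [8,1,11,7,2,9,3,5]
arr[mid]=8>1: swap arr[0],arr[3]; hi=2 → [7,1,11,8,2,9,3,5]
arr[mid]=7>1: swap arr[0],arr[2]; hi=1 → [11,1,7,8,2,9,3,5]
arr[mid]=11>1: swap arr[0],arr[1]; hi=0 → [1,11,7,8,2,9,3,5]
arr[mid]=1=1: mid=1
end: lo=0, hi=0; arr = [1,11,7,8,2,9,3,5]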